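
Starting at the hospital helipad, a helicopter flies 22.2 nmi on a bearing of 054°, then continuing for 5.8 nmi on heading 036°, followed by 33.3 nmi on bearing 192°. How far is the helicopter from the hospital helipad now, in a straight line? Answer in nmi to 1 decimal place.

Leg 1 (054°, 22.2 nmi): east 22.2 sin 54° = 17.96, north 22.2 cos 54° = 13.05
Leg 2 (036°, 5.8 nmi): east 5.8 sin 36° = 3.41, north 5.8 cos 36° = 4.69
Leg 3 (192°, 33.3 nmi): east 33.3 sin 192° = -6.92, north 33.3 cos 192° = -32.57
Net: 14.45 east, -14.83 north. Distance = √((14.45)² + (-14.83)²) = 20.704 nmi.

20.7 nmi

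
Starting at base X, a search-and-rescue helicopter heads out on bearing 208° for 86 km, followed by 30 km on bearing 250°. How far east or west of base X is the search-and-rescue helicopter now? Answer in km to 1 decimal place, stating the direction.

Leg 1 (208°, 86 km): east 86 sin 208° = -40.37, north 86 cos 208° = -75.93
Leg 2 (250°, 30 km): east 30 sin 250° = -28.19, north 30 cos 250° = -10.26
Net east component: -68.57 km.

68.6 km west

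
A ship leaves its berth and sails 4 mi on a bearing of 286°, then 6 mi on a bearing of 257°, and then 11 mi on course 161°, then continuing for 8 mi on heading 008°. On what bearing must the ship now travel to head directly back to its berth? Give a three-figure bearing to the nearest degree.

061°

Leg 1 (286°, 4 mi): east 4 sin 286° = -3.85, north 4 cos 286° = 1.10
Leg 2 (257°, 6 mi): east 6 sin 257° = -5.85, north 6 cos 257° = -1.35
Leg 3 (161°, 11 mi): east 11 sin 161° = 3.58, north 11 cos 161° = -10.40
Leg 4 (008°, 8 mi): east 8 sin 8° = 1.11, north 8 cos 8° = 7.92
Net displacement: -5.00 east, -2.73 north. Direction back to start is (5.00, 2.73): bearing = atan2(5.00, 2.73) mod 360° = 61.39° ≈ 061°.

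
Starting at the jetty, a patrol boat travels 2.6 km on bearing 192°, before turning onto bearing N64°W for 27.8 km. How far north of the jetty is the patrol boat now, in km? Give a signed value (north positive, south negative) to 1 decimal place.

Leg 1 (192°, 2.6 km): east 2.6 sin 192° = -0.54, north 2.6 cos 192° = -2.54
Leg 2 (N64°W, 27.8 km): east 27.8 sin 296° = -24.99, north 27.8 cos 296° = 12.19
Net north component: 9.64 km.

9.6 km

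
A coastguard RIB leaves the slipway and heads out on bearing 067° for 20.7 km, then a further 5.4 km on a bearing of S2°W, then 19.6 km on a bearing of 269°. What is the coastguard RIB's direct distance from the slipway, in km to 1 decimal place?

Leg 1 (067°, 20.7 km): east 20.7 sin 67° = 19.05, north 20.7 cos 67° = 8.09
Leg 2 (S2°W, 5.4 km): east 5.4 sin 182° = -0.19, north 5.4 cos 182° = -5.40
Leg 3 (269°, 19.6 km): east 19.6 sin 269° = -19.60, north 19.6 cos 269° = -0.34
Net: -0.73 east, 2.35 north. Distance = √((-0.73)² + (2.35)²) = 2.460 km.

2.5 km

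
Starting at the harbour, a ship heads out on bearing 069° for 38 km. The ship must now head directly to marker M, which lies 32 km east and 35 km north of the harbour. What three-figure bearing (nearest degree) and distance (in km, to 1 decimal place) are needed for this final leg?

351°, 21.7 km

Leg 1 (069°, 38 km): east 38 sin 69° = 35.48, north 38 cos 69° = 13.62
Current position: (35.48, 13.62). Target: (32, 35). Remaining: Δeast = -3.48, Δnorth = 21.38.
Bearing = atan2(-3.48, 21.38) mod 360° = 350.77°; distance = √((-3.48)² + (21.38)²) = 21.663 km.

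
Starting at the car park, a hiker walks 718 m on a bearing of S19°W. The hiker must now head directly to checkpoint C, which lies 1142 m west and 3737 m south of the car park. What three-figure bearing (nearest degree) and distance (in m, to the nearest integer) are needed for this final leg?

197°, 3190 m

Leg 1 (S19°W, 718 m): east 718 sin 199° = -233.76, north 718 cos 199° = -678.88
Current position: (-233.76, -678.88). Target: (-1142, -3737). Remaining: Δeast = -908.24, Δnorth = -3058.12.
Bearing = atan2(-908.24, -3058.12) mod 360° = 196.54°; distance = √((-908.24)² + (-3058.12)²) = 3190.139 m.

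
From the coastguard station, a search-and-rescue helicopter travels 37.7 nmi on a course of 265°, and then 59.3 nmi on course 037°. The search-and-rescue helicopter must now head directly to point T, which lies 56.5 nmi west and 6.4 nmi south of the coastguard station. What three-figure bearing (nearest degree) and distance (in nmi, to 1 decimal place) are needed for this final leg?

Leg 1 (265°, 37.7 nmi): east 37.7 sin 265° = -37.56, north 37.7 cos 265° = -3.29
Leg 2 (037°, 59.3 nmi): east 59.3 sin 37° = 35.69, north 59.3 cos 37° = 47.36
Current position: (-1.87, 44.07). Target: (-56.5, -6.4). Remaining: Δeast = -54.63, Δnorth = -50.47.
Bearing = atan2(-54.63, -50.47) mod 360° = 227.27°; distance = √((-54.63)² + (-50.47)²) = 74.378 nmi.

227°, 74.4 nmi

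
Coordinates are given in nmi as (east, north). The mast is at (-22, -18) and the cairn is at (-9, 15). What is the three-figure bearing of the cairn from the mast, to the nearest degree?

022°

Δeast = -9 − -22 = 13.00; Δnorth = 15 − -18 = 33.00.
Bearing = atan2(Δeast, Δnorth) mod 360° = 21.50° ≈ 022°.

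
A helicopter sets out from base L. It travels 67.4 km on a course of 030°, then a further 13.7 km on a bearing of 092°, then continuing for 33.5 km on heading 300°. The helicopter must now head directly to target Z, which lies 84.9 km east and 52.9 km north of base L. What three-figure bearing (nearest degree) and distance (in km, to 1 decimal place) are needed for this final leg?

108°, 70.0 km

Leg 1 (030°, 67.4 km): east 67.4 sin 30° = 33.70, north 67.4 cos 30° = 58.37
Leg 2 (092°, 13.7 km): east 13.7 sin 92° = 13.69, north 13.7 cos 92° = -0.48
Leg 3 (300°, 33.5 km): east 33.5 sin 300° = -29.01, north 33.5 cos 300° = 16.75
Current position: (18.38, 74.64). Target: (84.9, 52.9). Remaining: Δeast = 66.52, Δnorth = -21.74.
Bearing = atan2(66.52, -21.74) mod 360° = 108.10°; distance = √((66.52)² + (-21.74)²) = 69.983 km.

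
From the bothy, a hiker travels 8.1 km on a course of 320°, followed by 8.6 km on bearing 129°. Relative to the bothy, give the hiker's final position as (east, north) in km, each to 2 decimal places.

Leg 1 (320°, 8.1 km): east 8.1 sin 320° = -5.21, north 8.1 cos 320° = 6.20
Leg 2 (129°, 8.6 km): east 8.6 sin 129° = 6.68, north 8.6 cos 129° = -5.41
Summing: 1.48 km east, 0.79 km north → (1.48, 0.79).

(1.48, 0.79)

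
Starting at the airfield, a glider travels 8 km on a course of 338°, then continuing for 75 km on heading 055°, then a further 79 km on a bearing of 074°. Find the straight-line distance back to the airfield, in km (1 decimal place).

152.6 km

Leg 1 (338°, 8 km): east 8 sin 338° = -3.00, north 8 cos 338° = 7.42
Leg 2 (055°, 75 km): east 75 sin 55° = 61.44, north 75 cos 55° = 43.02
Leg 3 (074°, 79 km): east 79 sin 74° = 75.94, north 79 cos 74° = 21.78
Net: 134.38 east, 72.21 north. Distance = √((134.38)² + (72.21)²) = 152.552 km.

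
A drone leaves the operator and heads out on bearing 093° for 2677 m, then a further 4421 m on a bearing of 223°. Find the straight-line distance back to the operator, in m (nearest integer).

Leg 1 (093°, 2677 m): east 2677 sin 93° = 2673.33, north 2677 cos 93° = -140.10
Leg 2 (223°, 4421 m): east 4421 sin 223° = -3015.11, north 4421 cos 223° = -3233.31
Net: -341.78 east, -3373.42 north. Distance = √((-341.78)² + (-3373.42)²) = 3390.688 m.

3391 m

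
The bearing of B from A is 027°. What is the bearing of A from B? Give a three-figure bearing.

207°

Back-bearing = 027° + 180° = 207°.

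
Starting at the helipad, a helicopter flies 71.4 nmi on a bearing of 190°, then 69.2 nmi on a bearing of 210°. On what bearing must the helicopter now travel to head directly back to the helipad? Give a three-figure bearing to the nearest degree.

020°

Leg 1 (190°, 71.4 nmi): east 71.4 sin 190° = -12.40, north 71.4 cos 190° = -70.32
Leg 2 (210°, 69.2 nmi): east 69.2 sin 210° = -34.60, north 69.2 cos 210° = -59.93
Net displacement: -47.00 east, -130.24 north. Direction back to start is (47.00, 130.24): bearing = atan2(47.00, 130.24) mod 360° = 19.84° ≈ 020°.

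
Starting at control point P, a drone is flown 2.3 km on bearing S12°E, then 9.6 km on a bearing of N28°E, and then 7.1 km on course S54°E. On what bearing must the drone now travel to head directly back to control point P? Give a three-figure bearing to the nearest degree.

259°

Leg 1 (S12°E, 2.3 km): east 2.3 sin 168° = 0.48, north 2.3 cos 168° = -2.25
Leg 2 (N28°E, 9.6 km): east 9.6 sin 28° = 4.51, north 9.6 cos 28° = 8.48
Leg 3 (S54°E, 7.1 km): east 7.1 sin 126° = 5.74, north 7.1 cos 126° = -4.17
Net displacement: 10.73 east, 2.05 north. Direction back to start is (-10.73, -2.05): bearing = atan2(-10.73, -2.05) mod 360° = 259.17° ≈ 259°.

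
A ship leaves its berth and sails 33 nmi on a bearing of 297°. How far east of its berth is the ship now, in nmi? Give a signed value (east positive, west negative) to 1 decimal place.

Leg 1 (297°, 33 nmi): east 33 sin 297° = -29.40, north 33 cos 297° = 14.98
Net east component: -29.40 nmi.

-29.4 nmi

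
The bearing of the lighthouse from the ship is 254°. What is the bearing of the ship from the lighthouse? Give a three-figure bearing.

074°

Back-bearing = 254° − 180° = 074°.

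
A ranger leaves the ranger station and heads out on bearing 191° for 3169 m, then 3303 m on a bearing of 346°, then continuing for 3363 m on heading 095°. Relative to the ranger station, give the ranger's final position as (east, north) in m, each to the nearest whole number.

Leg 1 (191°, 3169 m): east 3169 sin 191° = -604.67, north 3169 cos 191° = -3110.78
Leg 2 (346°, 3303 m): east 3303 sin 346° = -799.07, north 3303 cos 346° = 3204.89
Leg 3 (095°, 3363 m): east 3363 sin 95° = 3350.20, north 3363 cos 95° = -293.10
Summing: 1946.46 m east, -198.99 m north → (1946, -199).

(1946, -199)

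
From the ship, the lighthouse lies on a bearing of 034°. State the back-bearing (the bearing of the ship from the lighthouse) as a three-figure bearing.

214°

Back-bearing = 034° + 180° = 214°.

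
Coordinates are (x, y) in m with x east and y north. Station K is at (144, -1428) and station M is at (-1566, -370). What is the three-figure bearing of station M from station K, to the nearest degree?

302°

Δeast = -1566 − 144 = -1710.00; Δnorth = -370 − -1428 = 1058.00.
Bearing = atan2(Δeast, Δnorth) mod 360° = 301.75° ≈ 302°.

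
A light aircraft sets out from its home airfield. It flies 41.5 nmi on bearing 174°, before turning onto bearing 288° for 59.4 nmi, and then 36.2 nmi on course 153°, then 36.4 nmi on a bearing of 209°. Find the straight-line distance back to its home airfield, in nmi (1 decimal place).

102.1 nmi

Leg 1 (174°, 41.5 nmi): east 41.5 sin 174° = 4.34, north 41.5 cos 174° = -41.27
Leg 2 (288°, 59.4 nmi): east 59.4 sin 288° = -56.49, north 59.4 cos 288° = 18.36
Leg 3 (153°, 36.2 nmi): east 36.2 sin 153° = 16.43, north 36.2 cos 153° = -32.25
Leg 4 (209°, 36.4 nmi): east 36.4 sin 209° = -17.65, north 36.4 cos 209° = -31.84
Net: -53.37 east, -87.01 north. Distance = √((-53.37)² + (-87.01)²) = 102.071 nmi.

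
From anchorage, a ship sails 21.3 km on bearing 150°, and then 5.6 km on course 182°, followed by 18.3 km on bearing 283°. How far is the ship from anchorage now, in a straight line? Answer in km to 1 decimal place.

Leg 1 (150°, 21.3 km): east 21.3 sin 150° = 10.65, north 21.3 cos 150° = -18.45
Leg 2 (182°, 5.6 km): east 5.6 sin 182° = -0.20, north 5.6 cos 182° = -5.60
Leg 3 (283°, 18.3 km): east 18.3 sin 283° = -17.83, north 18.3 cos 283° = 4.12
Net: -7.38 east, -19.93 north. Distance = √((-7.38)² + (-19.93)²) = 21.248 km.

21.2 km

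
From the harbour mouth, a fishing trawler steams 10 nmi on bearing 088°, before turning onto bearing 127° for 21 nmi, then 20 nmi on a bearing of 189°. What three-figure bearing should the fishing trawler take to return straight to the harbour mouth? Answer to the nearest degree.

Leg 1 (088°, 10 nmi): east 10 sin 88° = 9.99, north 10 cos 88° = 0.35
Leg 2 (127°, 21 nmi): east 21 sin 127° = 16.77, north 21 cos 127° = -12.64
Leg 3 (189°, 20 nmi): east 20 sin 189° = -3.13, north 20 cos 189° = -19.75
Net displacement: 23.64 east, -32.04 north. Direction back to start is (-23.64, 32.04): bearing = atan2(-23.64, 32.04) mod 360° = 323.59° ≈ 324°.

324°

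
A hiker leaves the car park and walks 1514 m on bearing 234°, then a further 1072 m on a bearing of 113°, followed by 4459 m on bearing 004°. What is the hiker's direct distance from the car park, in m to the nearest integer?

Leg 1 (234°, 1514 m): east 1514 sin 234° = -1224.85, north 1514 cos 234° = -889.91
Leg 2 (113°, 1072 m): east 1072 sin 113° = 986.78, north 1072 cos 113° = -418.86
Leg 3 (004°, 4459 m): east 4459 sin 4° = 311.04, north 4459 cos 4° = 4448.14
Net: 72.97 east, 3139.37 north. Distance = √((72.97)² + (3139.37)²) = 3140.215 m.

3140 m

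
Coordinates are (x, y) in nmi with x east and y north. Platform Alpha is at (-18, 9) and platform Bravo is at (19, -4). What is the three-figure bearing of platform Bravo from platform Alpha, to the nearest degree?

Δeast = 19 − -18 = 37.00; Δnorth = -4 − 9 = -13.00.
Bearing = atan2(Δeast, Δnorth) mod 360° = 109.36° ≈ 109°.

109°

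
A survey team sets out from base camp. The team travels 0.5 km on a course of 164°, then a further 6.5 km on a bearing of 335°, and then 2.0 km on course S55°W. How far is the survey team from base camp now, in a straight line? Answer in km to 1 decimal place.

6.0 km

Leg 1 (164°, 0.5 km): east 0.5 sin 164° = 0.14, north 0.5 cos 164° = -0.48
Leg 2 (335°, 6.5 km): east 6.5 sin 335° = -2.75, north 6.5 cos 335° = 5.89
Leg 3 (S55°W, 2.0 km): east 2.0 sin 235° = -1.64, north 2.0 cos 235° = -1.15
Net: -4.25 east, 4.26 north. Distance = √((-4.25)² + (4.26)²) = 6.018 km.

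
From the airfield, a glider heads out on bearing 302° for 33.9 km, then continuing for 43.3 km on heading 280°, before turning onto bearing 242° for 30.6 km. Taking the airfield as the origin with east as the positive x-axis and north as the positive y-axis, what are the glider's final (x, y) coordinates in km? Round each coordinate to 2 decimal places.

(-98.41, 11.12)

Leg 1 (302°, 33.9 km): east 33.9 sin 302° = -28.75, north 33.9 cos 302° = 17.96
Leg 2 (280°, 43.3 km): east 43.3 sin 280° = -42.64, north 43.3 cos 280° = 7.52
Leg 3 (242°, 30.6 km): east 30.6 sin 242° = -27.02, north 30.6 cos 242° = -14.37
Summing: -98.41 km east, 11.12 km north → (-98.41, 11.12).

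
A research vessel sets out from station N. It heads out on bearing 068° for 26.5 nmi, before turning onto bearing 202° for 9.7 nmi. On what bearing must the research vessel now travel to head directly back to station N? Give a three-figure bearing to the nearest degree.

267°

Leg 1 (068°, 26.5 nmi): east 26.5 sin 68° = 24.57, north 26.5 cos 68° = 9.93
Leg 2 (202°, 9.7 nmi): east 9.7 sin 202° = -3.63, north 9.7 cos 202° = -8.99
Net displacement: 20.94 east, 0.93 north. Direction back to start is (-20.94, -0.93): bearing = atan2(-20.94, -0.93) mod 360° = 267.45° ≈ 267°.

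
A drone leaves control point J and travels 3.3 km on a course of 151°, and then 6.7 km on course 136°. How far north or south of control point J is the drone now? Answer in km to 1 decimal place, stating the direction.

Leg 1 (151°, 3.3 km): east 3.3 sin 151° = 1.60, north 3.3 cos 151° = -2.89
Leg 2 (136°, 6.7 km): east 6.7 sin 136° = 4.65, north 6.7 cos 136° = -4.82
Net north component: -7.71 km.

7.7 km south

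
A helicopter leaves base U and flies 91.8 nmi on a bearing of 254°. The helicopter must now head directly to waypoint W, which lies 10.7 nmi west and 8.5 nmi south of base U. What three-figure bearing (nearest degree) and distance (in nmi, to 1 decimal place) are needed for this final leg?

Leg 1 (254°, 91.8 nmi): east 91.8 sin 254° = -88.24, north 91.8 cos 254° = -25.30
Current position: (-88.24, -25.30). Target: (-10.7, -8.5). Remaining: Δeast = 77.54, Δnorth = 16.80.
Bearing = atan2(77.54, 16.80) mod 360° = 77.77°; distance = √((77.54)² + (16.80)²) = 79.344 nmi.

078°, 79.3 nmi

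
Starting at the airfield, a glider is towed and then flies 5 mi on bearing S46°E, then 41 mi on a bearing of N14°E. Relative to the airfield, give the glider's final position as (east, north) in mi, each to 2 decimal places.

(13.52, 36.31)

Leg 1 (S46°E, 5 mi): east 5 sin 134° = 3.60, north 5 cos 134° = -3.47
Leg 2 (N14°E, 41 mi): east 41 sin 14° = 9.92, north 41 cos 14° = 39.78
Summing: 13.52 mi east, 36.31 mi north → (13.52, 36.31).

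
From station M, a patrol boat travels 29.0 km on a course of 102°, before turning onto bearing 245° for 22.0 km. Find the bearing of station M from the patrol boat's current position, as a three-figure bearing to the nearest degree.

331°

Leg 1 (102°, 29.0 km): east 29.0 sin 102° = 28.37, north 29.0 cos 102° = -6.03
Leg 2 (245°, 22.0 km): east 22.0 sin 245° = -19.94, north 22.0 cos 245° = -9.30
Net displacement: 8.43 east, -15.33 north. Direction back to start is (-8.43, 15.33): bearing = atan2(-8.43, 15.33) mod 360° = 331.20° ≈ 331°.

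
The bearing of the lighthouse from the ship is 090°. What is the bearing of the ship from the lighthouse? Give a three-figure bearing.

Back-bearing = 090° + 180° = 270°.

270°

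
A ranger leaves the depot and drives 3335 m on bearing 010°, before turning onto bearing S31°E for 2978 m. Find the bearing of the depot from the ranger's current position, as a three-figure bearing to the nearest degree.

Leg 1 (010°, 3335 m): east 3335 sin 10° = 579.12, north 3335 cos 10° = 3284.33
Leg 2 (S31°E, 2978 m): east 2978 sin 149° = 1533.78, north 2978 cos 149° = -2552.64
Net displacement: 2112.90 east, 731.69 north. Direction back to start is (-2112.90, -731.69): bearing = atan2(-2112.90, -731.69) mod 360° = 250.90° ≈ 251°.

251°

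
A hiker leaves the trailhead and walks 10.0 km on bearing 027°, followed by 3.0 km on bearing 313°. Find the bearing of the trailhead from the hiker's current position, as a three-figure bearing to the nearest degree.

Leg 1 (027°, 10.0 km): east 10.0 sin 27° = 4.54, north 10.0 cos 27° = 8.91
Leg 2 (313°, 3.0 km): east 3.0 sin 313° = -2.19, north 3.0 cos 313° = 2.05
Net displacement: 2.35 east, 10.96 north. Direction back to start is (-2.35, -10.96): bearing = atan2(-2.35, -10.96) mod 360° = 192.09° ≈ 192°.

192°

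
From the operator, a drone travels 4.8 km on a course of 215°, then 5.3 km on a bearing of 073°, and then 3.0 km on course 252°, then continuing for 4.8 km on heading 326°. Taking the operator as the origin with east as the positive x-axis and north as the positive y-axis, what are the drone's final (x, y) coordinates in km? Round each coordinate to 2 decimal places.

Leg 1 (215°, 4.8 km): east 4.8 sin 215° = -2.75, north 4.8 cos 215° = -3.93
Leg 2 (073°, 5.3 km): east 5.3 sin 73° = 5.07, north 5.3 cos 73° = 1.55
Leg 3 (252°, 3.0 km): east 3.0 sin 252° = -2.85, north 3.0 cos 252° = -0.93
Leg 4 (326°, 4.8 km): east 4.8 sin 326° = -2.68, north 4.8 cos 326° = 3.98
Summing: -3.22 km east, 0.67 km north → (-3.22, 0.67).

(-3.22, 0.67)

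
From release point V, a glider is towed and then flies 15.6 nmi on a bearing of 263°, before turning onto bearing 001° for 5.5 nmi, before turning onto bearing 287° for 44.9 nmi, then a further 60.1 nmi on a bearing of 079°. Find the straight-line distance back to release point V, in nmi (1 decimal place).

Leg 1 (263°, 15.6 nmi): east 15.6 sin 263° = -15.48, north 15.6 cos 263° = -1.90
Leg 2 (001°, 5.5 nmi): east 5.5 sin 1° = 0.10, north 5.5 cos 1° = 5.50
Leg 3 (287°, 44.9 nmi): east 44.9 sin 287° = -42.94, north 44.9 cos 287° = 13.13
Leg 4 (079°, 60.1 nmi): east 60.1 sin 79° = 59.00, north 60.1 cos 79° = 11.47
Net: 0.67 east, 28.19 north. Distance = √((0.67)² + (28.19)²) = 28.201 nmi.

28.2 nmi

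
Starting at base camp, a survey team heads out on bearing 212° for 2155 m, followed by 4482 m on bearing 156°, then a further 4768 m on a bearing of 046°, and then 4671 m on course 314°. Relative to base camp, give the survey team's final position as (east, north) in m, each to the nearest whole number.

Leg 1 (212°, 2155 m): east 2155 sin 212° = -1141.98, north 2155 cos 212° = -1827.54
Leg 2 (156°, 4482 m): east 4482 sin 156° = 1822.99, north 4482 cos 156° = -4094.51
Leg 3 (046°, 4768 m): east 4768 sin 46° = 3429.81, north 4768 cos 46° = 3312.13
Leg 4 (314°, 4671 m): east 4671 sin 314° = -3360.04, north 4671 cos 314° = 3244.75
Summing: 750.79 m east, 634.83 m north → (751, 635).

(751, 635)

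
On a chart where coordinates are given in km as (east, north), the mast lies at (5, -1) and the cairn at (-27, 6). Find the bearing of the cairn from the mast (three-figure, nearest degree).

282°

Δeast = -27 − 5 = -32.00; Δnorth = 6 − -1 = 7.00.
Bearing = atan2(Δeast, Δnorth) mod 360° = 282.34° ≈ 282°.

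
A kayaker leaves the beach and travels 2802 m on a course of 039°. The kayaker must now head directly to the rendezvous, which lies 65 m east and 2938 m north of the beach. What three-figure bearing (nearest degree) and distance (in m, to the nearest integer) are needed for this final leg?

294°, 1861 m

Leg 1 (039°, 2802 m): east 2802 sin 39° = 1763.36, north 2802 cos 39° = 2177.56
Current position: (1763.36, 2177.56). Target: (65, 2938). Remaining: Δeast = -1698.36, Δnorth = 760.44.
Bearing = atan2(-1698.36, 760.44) mod 360° = 294.12°; distance = √((-1698.36)² + (760.44)²) = 1860.827 m.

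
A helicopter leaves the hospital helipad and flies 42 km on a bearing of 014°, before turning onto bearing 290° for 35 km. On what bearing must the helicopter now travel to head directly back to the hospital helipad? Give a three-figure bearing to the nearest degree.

Leg 1 (014°, 42 km): east 42 sin 14° = 10.16, north 42 cos 14° = 40.75
Leg 2 (290°, 35 km): east 35 sin 290° = -32.89, north 35 cos 290° = 11.97
Net displacement: -22.73 east, 52.72 north. Direction back to start is (22.73, -52.72): bearing = atan2(22.73, -52.72) mod 360° = 156.68° ≈ 157°.

157°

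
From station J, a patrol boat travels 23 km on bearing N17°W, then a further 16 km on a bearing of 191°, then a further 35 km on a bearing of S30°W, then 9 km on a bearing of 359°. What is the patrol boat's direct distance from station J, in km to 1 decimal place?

Leg 1 (N17°W, 23 km): east 23 sin 343° = -6.72, north 23 cos 343° = 22.00
Leg 2 (191°, 16 km): east 16 sin 191° = -3.05, north 16 cos 191° = -15.71
Leg 3 (S30°W, 35 km): east 35 sin 210° = -17.50, north 35 cos 210° = -30.31
Leg 4 (359°, 9 km): east 9 sin 359° = -0.16, north 9 cos 359° = 9.00
Net: -27.43 east, -15.02 north. Distance = √((-27.43)² + (-15.02)²) = 31.279 km.

31.3 km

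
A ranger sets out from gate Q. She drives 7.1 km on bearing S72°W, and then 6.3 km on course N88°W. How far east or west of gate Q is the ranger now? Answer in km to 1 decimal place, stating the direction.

13.0 km west

Leg 1 (S72°W, 7.1 km): east 7.1 sin 252° = -6.75, north 7.1 cos 252° = -2.19
Leg 2 (N88°W, 6.3 km): east 6.3 sin 272° = -6.30, north 6.3 cos 272° = 0.22
Net east component: -13.05 km.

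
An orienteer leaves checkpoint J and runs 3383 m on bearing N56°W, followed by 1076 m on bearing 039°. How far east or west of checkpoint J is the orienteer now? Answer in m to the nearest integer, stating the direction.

Leg 1 (N56°W, 3383 m): east 3383 sin 304° = -2804.63, north 3383 cos 304° = 1891.75
Leg 2 (039°, 1076 m): east 1076 sin 39° = 677.15, north 1076 cos 39° = 836.21
Net east component: -2127.49 m.

2127 m west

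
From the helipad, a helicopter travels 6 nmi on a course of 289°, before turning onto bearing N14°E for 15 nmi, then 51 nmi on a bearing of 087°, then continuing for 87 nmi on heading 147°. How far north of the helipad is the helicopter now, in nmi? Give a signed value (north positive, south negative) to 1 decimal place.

Leg 1 (289°, 6 nmi): east 6 sin 289° = -5.67, north 6 cos 289° = 1.95
Leg 2 (N14°E, 15 nmi): east 15 sin 14° = 3.63, north 15 cos 14° = 14.55
Leg 3 (087°, 51 nmi): east 51 sin 87° = 50.93, north 51 cos 87° = 2.67
Leg 4 (147°, 87 nmi): east 87 sin 147° = 47.38, north 87 cos 147° = -72.96
Net north component: -53.79 nmi.

-53.8 nmi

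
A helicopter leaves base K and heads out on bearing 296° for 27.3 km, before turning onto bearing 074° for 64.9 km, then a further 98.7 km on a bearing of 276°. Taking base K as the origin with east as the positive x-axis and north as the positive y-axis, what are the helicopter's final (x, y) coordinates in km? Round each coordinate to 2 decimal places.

(-60.31, 40.17)

Leg 1 (296°, 27.3 km): east 27.3 sin 296° = -24.54, north 27.3 cos 296° = 11.97
Leg 2 (074°, 64.9 km): east 64.9 sin 74° = 62.39, north 64.9 cos 74° = 17.89
Leg 3 (276°, 98.7 km): east 98.7 sin 276° = -98.16, north 98.7 cos 276° = 10.32
Summing: -60.31 km east, 40.17 km north → (-60.31, 40.17).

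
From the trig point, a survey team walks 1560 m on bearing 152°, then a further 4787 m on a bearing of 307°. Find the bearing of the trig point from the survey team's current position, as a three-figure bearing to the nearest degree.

Leg 1 (152°, 1560 m): east 1560 sin 152° = 732.38, north 1560 cos 152° = -1377.40
Leg 2 (307°, 4787 m): east 4787 sin 307° = -3823.07, north 4787 cos 307° = 2880.89
Net displacement: -3090.69 east, 1503.49 north. Direction back to start is (3090.69, -1503.49): bearing = atan2(3090.69, -1503.49) mod 360° = 115.94° ≈ 116°.

116°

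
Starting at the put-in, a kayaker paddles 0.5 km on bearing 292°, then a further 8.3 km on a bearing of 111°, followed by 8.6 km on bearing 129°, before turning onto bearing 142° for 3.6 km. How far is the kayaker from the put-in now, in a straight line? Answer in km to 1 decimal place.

Leg 1 (292°, 0.5 km): east 0.5 sin 292° = -0.46, north 0.5 cos 292° = 0.19
Leg 2 (111°, 8.3 km): east 8.3 sin 111° = 7.75, north 8.3 cos 111° = -2.97
Leg 3 (129°, 8.6 km): east 8.6 sin 129° = 6.68, north 8.6 cos 129° = -5.41
Leg 4 (142°, 3.6 km): east 3.6 sin 142° = 2.22, north 3.6 cos 142° = -2.84
Net: 16.18 east, -11.04 north. Distance = √((16.18)² + (-11.04)²) = 19.590 km.

19.6 km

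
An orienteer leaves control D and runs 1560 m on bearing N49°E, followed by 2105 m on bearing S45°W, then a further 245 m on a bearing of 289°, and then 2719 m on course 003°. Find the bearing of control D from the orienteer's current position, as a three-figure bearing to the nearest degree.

170°

Leg 1 (N49°E, 1560 m): east 1560 sin 49° = 1177.35, north 1560 cos 49° = 1023.45
Leg 2 (S45°W, 2105 m): east 2105 sin 225° = -1488.46, north 2105 cos 225° = -1488.46
Leg 3 (289°, 245 m): east 245 sin 289° = -231.65, north 245 cos 289° = 79.76
Leg 4 (003°, 2719 m): east 2719 sin 3° = 142.30, north 2719 cos 3° = 2715.27
Net displacement: -400.46 east, 2330.03 north. Direction back to start is (400.46, -2330.03): bearing = atan2(400.46, -2330.03) mod 360° = 170.25° ≈ 170°.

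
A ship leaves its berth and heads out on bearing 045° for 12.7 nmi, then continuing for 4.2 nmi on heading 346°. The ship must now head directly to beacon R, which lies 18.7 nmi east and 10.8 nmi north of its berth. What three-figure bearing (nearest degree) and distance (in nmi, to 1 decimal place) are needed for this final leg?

Leg 1 (045°, 12.7 nmi): east 12.7 sin 45° = 8.98, north 12.7 cos 45° = 8.98
Leg 2 (346°, 4.2 nmi): east 4.2 sin 346° = -1.02, north 4.2 cos 346° = 4.08
Current position: (7.96, 13.06). Target: (18.7, 10.8). Remaining: Δeast = 10.74, Δnorth = -2.26.
Bearing = atan2(10.74, -2.26) mod 360° = 101.86°; distance = √((10.74)² + (-2.26)²) = 10.970 nmi.

102°, 11.0 nmi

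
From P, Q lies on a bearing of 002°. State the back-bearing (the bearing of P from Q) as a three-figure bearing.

182°

Back-bearing = 002° + 180° = 182°.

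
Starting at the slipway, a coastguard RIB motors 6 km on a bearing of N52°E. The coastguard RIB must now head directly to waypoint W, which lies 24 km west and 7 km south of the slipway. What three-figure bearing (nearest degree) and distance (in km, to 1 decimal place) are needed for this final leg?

250°, 30.7 km

Leg 1 (N52°E, 6 km): east 6 sin 52° = 4.73, north 6 cos 52° = 3.69
Current position: (4.73, 3.69). Target: (-24, -7). Remaining: Δeast = -28.73, Δnorth = -10.69.
Bearing = atan2(-28.73, -10.69) mod 360° = 249.58°; distance = √((-28.73)² + (-10.69)²) = 30.654 km.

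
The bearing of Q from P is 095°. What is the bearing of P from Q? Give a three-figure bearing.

275°

Back-bearing = 095° + 180° = 275°.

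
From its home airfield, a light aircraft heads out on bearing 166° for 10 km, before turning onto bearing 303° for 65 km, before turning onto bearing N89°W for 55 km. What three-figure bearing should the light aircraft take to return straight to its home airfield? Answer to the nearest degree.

104°

Leg 1 (166°, 10 km): east 10 sin 166° = 2.42, north 10 cos 166° = -9.70
Leg 2 (303°, 65 km): east 65 sin 303° = -54.51, north 65 cos 303° = 35.40
Leg 3 (N89°W, 55 km): east 55 sin 271° = -54.99, north 55 cos 271° = 0.96
Net displacement: -107.09 east, 26.66 north. Direction back to start is (107.09, -26.66): bearing = atan2(107.09, -26.66) mod 360° = 103.98° ≈ 104°.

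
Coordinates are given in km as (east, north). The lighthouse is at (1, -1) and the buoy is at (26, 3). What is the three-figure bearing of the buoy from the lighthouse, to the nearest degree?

Δeast = 26 − 1 = 25.00; Δnorth = 3 − -1 = 4.00.
Bearing = atan2(Δeast, Δnorth) mod 360° = 80.91° ≈ 081°.

081°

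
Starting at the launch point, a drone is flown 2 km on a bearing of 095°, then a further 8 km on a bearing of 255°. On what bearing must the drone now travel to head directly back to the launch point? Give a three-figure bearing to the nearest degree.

Leg 1 (095°, 2 km): east 2 sin 95° = 1.99, north 2 cos 95° = -0.17
Leg 2 (255°, 8 km): east 8 sin 255° = -7.73, north 8 cos 255° = -2.07
Net displacement: -5.74 east, -2.24 north. Direction back to start is (5.74, 2.24): bearing = atan2(5.74, 2.24) mod 360° = 68.62° ≈ 069°.

069°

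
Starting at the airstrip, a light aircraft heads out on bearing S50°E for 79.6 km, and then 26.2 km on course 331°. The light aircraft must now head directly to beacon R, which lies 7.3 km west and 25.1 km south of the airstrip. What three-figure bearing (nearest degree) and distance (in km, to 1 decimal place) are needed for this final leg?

273°, 55.7 km

Leg 1 (S50°E, 79.6 km): east 79.6 sin 130° = 60.98, north 79.6 cos 130° = -51.17
Leg 2 (331°, 26.2 km): east 26.2 sin 331° = -12.70, north 26.2 cos 331° = 22.92
Current position: (48.28, -28.25). Target: (-7.3, -25.1). Remaining: Δeast = -55.58, Δnorth = 3.15.
Bearing = atan2(-55.58, 3.15) mod 360° = 273.24°; distance = √((-55.58)² + (3.15)²) = 55.664 km.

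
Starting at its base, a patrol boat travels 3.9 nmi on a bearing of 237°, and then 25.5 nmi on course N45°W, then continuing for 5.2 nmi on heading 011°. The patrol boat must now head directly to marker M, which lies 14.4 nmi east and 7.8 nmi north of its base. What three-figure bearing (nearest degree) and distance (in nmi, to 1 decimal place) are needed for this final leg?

Leg 1 (237°, 3.9 nmi): east 3.9 sin 237° = -3.27, north 3.9 cos 237° = -2.12
Leg 2 (N45°W, 25.5 nmi): east 25.5 sin 315° = -18.03, north 25.5 cos 315° = 18.03
Leg 3 (011°, 5.2 nmi): east 5.2 sin 11° = 0.99, north 5.2 cos 11° = 5.10
Current position: (-20.31, 21.01). Target: (14.4, 7.8). Remaining: Δeast = 34.71, Δnorth = -13.21.
Bearing = atan2(34.71, -13.21) mod 360° = 110.84°; distance = √((34.71)² + (-13.21)²) = 37.139 nmi.

111°, 37.1 nmi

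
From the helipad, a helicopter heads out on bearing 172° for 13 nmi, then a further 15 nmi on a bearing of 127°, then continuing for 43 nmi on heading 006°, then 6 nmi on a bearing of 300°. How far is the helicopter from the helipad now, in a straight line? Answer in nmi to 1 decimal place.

Leg 1 (172°, 13 nmi): east 13 sin 172° = 1.81, north 13 cos 172° = -12.87
Leg 2 (127°, 15 nmi): east 15 sin 127° = 11.98, north 15 cos 127° = -9.03
Leg 3 (006°, 43 nmi): east 43 sin 6° = 4.49, north 43 cos 6° = 42.76
Leg 4 (300°, 6 nmi): east 6 sin 300° = -5.20, north 6 cos 300° = 3.00
Net: 13.09 east, 23.86 north. Distance = √((13.09)² + (23.86)²) = 27.217 nmi.

27.2 nmi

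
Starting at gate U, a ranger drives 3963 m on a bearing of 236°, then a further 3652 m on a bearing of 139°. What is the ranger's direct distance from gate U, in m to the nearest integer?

Leg 1 (236°, 3963 m): east 3963 sin 236° = -3285.48, north 3963 cos 236° = -2216.08
Leg 2 (139°, 3652 m): east 3652 sin 139° = 2395.93, north 3652 cos 139° = -2756.20
Net: -889.55 east, -4972.28 north. Distance = √((-889.55)² + (-4972.28)²) = 5051.225 m.

5051 m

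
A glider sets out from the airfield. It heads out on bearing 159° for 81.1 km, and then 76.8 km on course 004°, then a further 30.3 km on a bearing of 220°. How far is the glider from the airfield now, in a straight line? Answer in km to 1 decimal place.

26.9 km

Leg 1 (159°, 81.1 km): east 81.1 sin 159° = 29.06, north 81.1 cos 159° = -75.71
Leg 2 (004°, 76.8 km): east 76.8 sin 4° = 5.36, north 76.8 cos 4° = 76.61
Leg 3 (220°, 30.3 km): east 30.3 sin 220° = -19.48, north 30.3 cos 220° = -23.21
Net: 14.94 east, -22.31 north. Distance = √((14.94)² + (-22.31)²) = 26.854 km.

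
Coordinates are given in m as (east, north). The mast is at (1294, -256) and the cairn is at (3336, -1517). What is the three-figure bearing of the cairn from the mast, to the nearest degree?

122°

Δeast = 3336 − 1294 = 2042.00; Δnorth = -1517 − -256 = -1261.00.
Bearing = atan2(Δeast, Δnorth) mod 360° = 121.70° ≈ 122°.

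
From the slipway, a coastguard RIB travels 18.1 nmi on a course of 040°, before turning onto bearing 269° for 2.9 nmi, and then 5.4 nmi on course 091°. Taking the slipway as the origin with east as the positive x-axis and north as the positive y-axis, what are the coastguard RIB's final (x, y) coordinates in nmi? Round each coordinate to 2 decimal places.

(14.13, 13.72)

Leg 1 (040°, 18.1 nmi): east 18.1 sin 40° = 11.63, north 18.1 cos 40° = 13.87
Leg 2 (269°, 2.9 nmi): east 2.9 sin 269° = -2.90, north 2.9 cos 269° = -0.05
Leg 3 (091°, 5.4 nmi): east 5.4 sin 91° = 5.40, north 5.4 cos 91° = -0.09
Summing: 14.13 nmi east, 13.72 nmi north → (14.13, 13.72).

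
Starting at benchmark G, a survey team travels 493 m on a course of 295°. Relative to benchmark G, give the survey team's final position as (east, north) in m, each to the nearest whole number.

(-447, 208)

Leg 1 (295°, 493 m): east 493 sin 295° = -446.81, north 493 cos 295° = 208.35
Summing: -446.81 m east, 208.35 m north → (-447, 208).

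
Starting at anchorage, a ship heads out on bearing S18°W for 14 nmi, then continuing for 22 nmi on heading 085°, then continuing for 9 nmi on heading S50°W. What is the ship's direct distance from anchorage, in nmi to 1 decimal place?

Leg 1 (S18°W, 14 nmi): east 14 sin 198° = -4.33, north 14 cos 198° = -13.31
Leg 2 (085°, 22 nmi): east 22 sin 85° = 21.92, north 22 cos 85° = 1.92
Leg 3 (S50°W, 9 nmi): east 9 sin 230° = -6.89, north 9 cos 230° = -5.79
Net: 10.70 east, -17.18 north. Distance = √((10.70)² + (-17.18)²) = 20.239 nmi.

20.2 nmi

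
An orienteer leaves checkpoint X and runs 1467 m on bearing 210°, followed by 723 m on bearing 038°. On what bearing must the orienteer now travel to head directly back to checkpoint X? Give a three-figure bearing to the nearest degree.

Leg 1 (210°, 1467 m): east 1467 sin 210° = -733.50, north 1467 cos 210° = -1270.46
Leg 2 (038°, 723 m): east 723 sin 38° = 445.12, north 723 cos 38° = 569.73
Net displacement: -288.38 east, -700.73 north. Direction back to start is (288.38, 700.73): bearing = atan2(288.38, 700.73) mod 360° = 22.37° ≈ 022°.

022°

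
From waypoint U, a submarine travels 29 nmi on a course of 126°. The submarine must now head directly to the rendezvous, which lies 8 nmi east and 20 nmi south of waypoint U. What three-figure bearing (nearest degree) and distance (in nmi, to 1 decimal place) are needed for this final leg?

Leg 1 (126°, 29 nmi): east 29 sin 126° = 23.46, north 29 cos 126° = -17.05
Current position: (23.46, -17.05). Target: (8, -20). Remaining: Δeast = -15.46, Δnorth = -2.95.
Bearing = atan2(-15.46, -2.95) mod 360° = 259.18°; distance = √((-15.46)² + (-2.95)²) = 15.741 nmi.

259°, 15.7 nmi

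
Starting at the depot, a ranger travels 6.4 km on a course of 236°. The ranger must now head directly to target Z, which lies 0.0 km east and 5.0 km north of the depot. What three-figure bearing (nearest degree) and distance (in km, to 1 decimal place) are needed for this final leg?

032°, 10.1 km

Leg 1 (236°, 6.4 km): east 6.4 sin 236° = -5.31, north 6.4 cos 236° = -3.58
Current position: (-5.31, -3.58). Target: (-0.0, 5.0). Remaining: Δeast = 5.31, Δnorth = 8.58.
Bearing = atan2(5.31, 8.58) mod 360° = 31.74°; distance = √((5.31)² + (8.58)²) = 10.087 km.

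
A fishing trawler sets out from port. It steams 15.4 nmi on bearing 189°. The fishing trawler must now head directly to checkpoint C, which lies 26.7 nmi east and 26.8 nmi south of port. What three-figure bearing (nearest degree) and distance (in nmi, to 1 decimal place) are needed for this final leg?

Leg 1 (189°, 15.4 nmi): east 15.4 sin 189° = -2.41, north 15.4 cos 189° = -15.21
Current position: (-2.41, -15.21). Target: (26.7, -26.8). Remaining: Δeast = 29.11, Δnorth = -11.59.
Bearing = atan2(29.11, -11.59) mod 360° = 111.71°; distance = √((29.11)² + (-11.59)²) = 31.331 nmi.

112°, 31.3 nmi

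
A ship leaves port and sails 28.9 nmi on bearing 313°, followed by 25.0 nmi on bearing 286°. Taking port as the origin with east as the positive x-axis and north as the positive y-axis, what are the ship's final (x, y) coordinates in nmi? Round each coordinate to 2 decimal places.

(-45.17, 26.60)

Leg 1 (313°, 28.9 nmi): east 28.9 sin 313° = -21.14, north 28.9 cos 313° = 19.71
Leg 2 (286°, 25.0 nmi): east 25.0 sin 286° = -24.03, north 25.0 cos 286° = 6.89
Summing: -45.17 nmi east, 26.60 nmi north → (-45.17, 26.60).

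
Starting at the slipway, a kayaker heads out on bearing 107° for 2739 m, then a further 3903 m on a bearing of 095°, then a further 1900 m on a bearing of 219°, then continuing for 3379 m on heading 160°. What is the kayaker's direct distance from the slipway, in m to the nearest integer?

8682 m

Leg 1 (107°, 2739 m): east 2739 sin 107° = 2619.32, north 2739 cos 107° = -800.81
Leg 2 (095°, 3903 m): east 3903 sin 95° = 3888.15, north 3903 cos 95° = -340.17
Leg 3 (219°, 1900 m): east 1900 sin 219° = -1195.71, north 1900 cos 219° = -1476.58
Leg 4 (160°, 3379 m): east 3379 sin 160° = 1155.69, north 3379 cos 160° = -3175.22
Net: 6467.44 east, -5792.77 north. Distance = √((6467.44)² + (-5792.77)²) = 8682.399 m.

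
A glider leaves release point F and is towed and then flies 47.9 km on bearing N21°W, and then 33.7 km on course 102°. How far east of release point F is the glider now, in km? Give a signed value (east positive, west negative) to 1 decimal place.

Leg 1 (N21°W, 47.9 km): east 47.9 sin 339° = -17.17, north 47.9 cos 339° = 44.72
Leg 2 (102°, 33.7 km): east 33.7 sin 102° = 32.96, north 33.7 cos 102° = -7.01
Net east component: 15.80 km.

15.8 km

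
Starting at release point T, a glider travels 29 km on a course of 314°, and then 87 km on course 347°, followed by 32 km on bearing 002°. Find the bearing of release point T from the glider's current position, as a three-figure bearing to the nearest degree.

164°

Leg 1 (314°, 29 km): east 29 sin 314° = -20.86, north 29 cos 314° = 20.15
Leg 2 (347°, 87 km): east 87 sin 347° = -19.57, north 87 cos 347° = 84.77
Leg 3 (002°, 32 km): east 32 sin 2° = 1.12, north 32 cos 2° = 31.98
Net displacement: -39.31 east, 136.90 north. Direction back to start is (39.31, -136.90): bearing = atan2(39.31, -136.90) mod 360° = 163.98° ≈ 164°.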